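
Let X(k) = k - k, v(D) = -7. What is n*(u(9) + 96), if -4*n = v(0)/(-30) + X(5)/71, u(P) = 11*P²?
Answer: -2303/40 ≈ -57.575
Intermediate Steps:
X(k) = 0
n = -7/120 (n = -(-7/(-30) + 0/71)/4 = -(-7*(-1/30) + 0*(1/71))/4 = -(7/30 + 0)/4 = -¼*7/30 = -7/120 ≈ -0.058333)
n*(u(9) + 96) = -7*(11*9² + 96)/120 = -7*(11*81 + 96)/120 = -7*(891 + 96)/120 = -7/120*987 = -2303/40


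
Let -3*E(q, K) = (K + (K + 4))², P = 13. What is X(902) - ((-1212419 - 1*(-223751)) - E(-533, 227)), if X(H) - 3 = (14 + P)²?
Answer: 2758436/3 ≈ 9.1948e+5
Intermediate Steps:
E(q, K) = -(4 + 2*K)²/3 (E(q, K) = -(K + (K + 4))²/3 = -(K + (4 + K))²/3 = -(4 + 2*K)²/3)
X(H) = 732 (X(H) = 3 + (14 + 13)² = 3 + 27² = 3 + 729 = 732)
X(902) - ((-1212419 - 1*(-223751)) - E(-533, 227)) = 732 - ((-1212419 - 1*(-223751)) - (-4)*(2 + 227)²/3) = 732 - ((-1212419 + 223751) - (-4)*229²/3) = 732 - (-988668 - (-4)*52441/3) = 732 - (-988668 - 1*(-209764/3)) = 732 - (-988668 + 209764/3) = 732 - 1*(-2756240/3) = 732 + 2756240/3 = 2758436/3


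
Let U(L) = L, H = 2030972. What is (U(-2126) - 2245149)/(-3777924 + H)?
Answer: 2247275/1746952 ≈ 1.2864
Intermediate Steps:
(U(-2126) - 2245149)/(-3777924 + H) = (-2126 - 2245149)/(-3777924 + 2030972) = -2247275/(-1746952) = -2247275*(-1/1746952) = 2247275/1746952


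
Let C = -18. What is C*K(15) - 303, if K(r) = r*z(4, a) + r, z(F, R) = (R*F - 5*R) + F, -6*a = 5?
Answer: -1878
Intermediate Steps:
a = -⅚ (a = -⅙*5 = -⅚ ≈ -0.83333)
z(F, R) = F - 5*R + F*R (z(F, R) = (F*R - 5*R) + F = (-5*R + F*R) + F = F - 5*R + F*R)
K(r) = 35*r/6 (K(r) = r*(4 - 5*(-⅚) + 4*(-⅚)) + r = r*(4 + 25/6 - 10/3) + r = r*(29/6) + r = 29*r/6 + r = 35*r/6)
C*K(15) - 303 = -105*15 - 303 = -18*175/2 - 303 = -1575 - 303 = -1878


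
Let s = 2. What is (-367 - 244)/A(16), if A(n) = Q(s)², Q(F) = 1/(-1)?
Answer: -611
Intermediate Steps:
Q(F) = -1
A(n) = 1 (A(n) = (-1)² = 1)
(-367 - 244)/A(16) = (-367 - 244)/1 = -611*1 = -611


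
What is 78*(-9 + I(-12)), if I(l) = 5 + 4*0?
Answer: -312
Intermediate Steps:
I(l) = 5 (I(l) = 5 + 0 = 5)
78*(-9 + I(-12)) = 78*(-9 + 5) = 78*(-4) = -312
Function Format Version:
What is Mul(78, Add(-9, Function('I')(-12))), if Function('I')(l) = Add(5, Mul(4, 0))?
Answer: -312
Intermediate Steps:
Function('I')(l) = 5 (Function('I')(l) = Add(5, 0) = 5)
Mul(78, Add(-9, Function('I')(-12))) = Mul(78, Add(-9, 5)) = Mul(78, -4) = -312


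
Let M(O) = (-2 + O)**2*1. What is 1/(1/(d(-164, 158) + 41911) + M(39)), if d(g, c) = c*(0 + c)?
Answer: 66875/91551876 ≈ 0.00073046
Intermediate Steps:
d(g, c) = c**2 (d(g, c) = c*c = c**2)
M(O) = (-2 + O)**2
1/(1/(d(-164, 158) + 41911) + M(39)) = 1/(1/(158**2 + 41911) + (-2 + 39)**2) = 1/(1/(24964 + 41911) + 37**2) = 1/(1/66875 + 1369) = 1/(91551876/66875) = 66875/91551876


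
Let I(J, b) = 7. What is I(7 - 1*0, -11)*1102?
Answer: 7714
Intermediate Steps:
I(7 - 1*0, -11)*1102 = 7*1102 = 7714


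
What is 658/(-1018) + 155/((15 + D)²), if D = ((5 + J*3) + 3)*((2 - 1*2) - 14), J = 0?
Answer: -3016666/4789181 ≈ -0.62989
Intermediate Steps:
D = -112 (D = ((5 + 0*3) + 3)*((2 - 1*2) - 14) = ((5 + 0) + 3)*((2 - 2) - 14) = (5 + 3)*(0 - 14) = 8*(-14) = -112)
658/(-1018) + 155/((15 + D)²) = 658/(-1018) + 155/((15 - 112)²) = 658*(-1/1018) + 155/((-97)²) = -329/509 + 155/9409 = -3016666/4789181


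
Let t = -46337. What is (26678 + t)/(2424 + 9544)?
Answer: -19659/11968 ≈ -1.6426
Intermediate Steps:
(26678 + t)/(2424 + 9544) = (26678 - 46337)/(2424 + 9544) = -19659/11968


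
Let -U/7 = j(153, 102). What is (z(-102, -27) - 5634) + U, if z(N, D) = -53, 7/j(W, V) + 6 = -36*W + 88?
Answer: -30857613/5426 ≈ -5687.0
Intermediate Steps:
j(W, V) = 7/(82 - 36*W) (j(W, V) = 7/(-6 + (-36*W + 88)) = 7/(-6 + (88 - 36*W)) = 7/(82 - 36*W))
U = 49/5426 (U = -(-49)/(-82 + 36*153) = -(-49)/(-82 + 5508) = -(-49)/5426 = -7*(-7/5426) = 49/5426 ≈ 0.0090306)
(z(-102, -27) - 5634) + U = (-53 - 5634) + 49/5426 = -5687 + 49/5426 = -30857613/5426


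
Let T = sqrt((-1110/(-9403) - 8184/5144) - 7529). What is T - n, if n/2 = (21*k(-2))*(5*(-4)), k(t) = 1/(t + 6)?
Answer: 210 + 2*I*sqrt(68820381943267655)/6046129 ≈ 210.0 + 86.778*I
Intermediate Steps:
k(t) = 1/(6 + t)
T = 2*I*sqrt(68820381943267655)/6046129 (T = sqrt((-1110*(-1/9403) - 8184*1/5144) - 7529) = sqrt((1110/9403 - 1023/643) - 7529) = sqrt(-8905539/6046129 - 7529) = sqrt(-45530210780/6046129) = 2*I*sqrt(68820381943267655)/6046129 ≈ 86.778*I)
n = -210 (n = 2*((21/(6 - 2))*(5*(-4))) = 2*((21/4)*(-20)) = 2*(-105) = -210)
T - n = 2*I*sqrt(68820381943267655)/6046129 - 1*(-210) = 2*I*sqrt(68820381943267655)/6046129 + 210 = 210 + 2*I*sqrt(68820381943267655)/6046129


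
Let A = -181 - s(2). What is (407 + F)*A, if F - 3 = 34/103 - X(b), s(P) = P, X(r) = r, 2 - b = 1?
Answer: -7715463/103 ≈ -74907.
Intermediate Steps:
b = 1 (b = 2 - 1*1 = 2 - 1 = 1)
F = 240/103 (F = 3 + (34/103 - 1*1) = 3 + (34*(1/103) - 1) = 3 + (34/103 - 1) = 3 - 69/103 = 240/103 ≈ 2.3301)
A = -183 (A = -181 - 1*2 = -181 - 2 = -183)
(407 + F)*A = (407 + 240/103)*(-183) = (42161/103)*(-183) = -7715463/103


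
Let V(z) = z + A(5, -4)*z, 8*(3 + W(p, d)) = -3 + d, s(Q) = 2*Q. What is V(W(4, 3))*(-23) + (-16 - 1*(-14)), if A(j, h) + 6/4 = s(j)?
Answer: 1307/2 ≈ 653.50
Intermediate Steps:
A(j, h) = -3/2 + 2*j
W(p, d) = -27/8 + d/8 (W(p, d) = -3 + (-3 + d)/8 = -3 + (-3/8 + d/8) = -27/8 + d/8)
V(z) = 19*z/2 (V(z) = z + (-3/2 + 2*5)*z = z + (-3/2 + 10)*z = z + 17*z/2 = 19*z/2)
V(W(4, 3))*(-23) + (-16 - 1*(-14)) = (19*(-27/8 + (⅛)*3)/2)*(-23) + (-16 - 1*(-14)) = (19*(-27/8 + 3/8)/2)*(-23) + (-16 + 14) = ((19/2)*(-3))*(-23) - 2 = -57/2*(-23) - 2 = 1311/2 - 2 = 1307/2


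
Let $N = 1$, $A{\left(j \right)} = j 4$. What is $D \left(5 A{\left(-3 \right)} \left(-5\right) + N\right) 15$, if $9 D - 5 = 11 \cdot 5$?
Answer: $30100$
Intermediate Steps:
$A{\left(j \right)} = 4 j$
$D = \frac{20}{3}$ ($D = \frac{5}{9} + \frac{11 \cdot 5}{9} = \frac{5}{9} + \frac{1}{9} \cdot 55 = \frac{5}{9} + \frac{55}{9} = \frac{20}{3} \approx 6.6667$)
$D \left(5 A{\left(-3 \right)} \left(-5\right) + N\right) 15 = \frac{20 \left(5 \cdot 4 \left(-3\right) \left(-5\right) + 1\right)}{3} \cdot 15 = \frac{20 \left(5 \left(\left(-12\right) \left(-5\right)\right) + 1\right)}{3} \cdot 15 = \frac{20 \left(5 \cdot 60 + 1\right)}{3} \cdot 15 = \frac{20 \left(300 + 1\right)}{3} \cdot 15 = \frac{20}{3} \cdot 301 \cdot 15 = \frac{6020}{3} \cdot 15 = 30100$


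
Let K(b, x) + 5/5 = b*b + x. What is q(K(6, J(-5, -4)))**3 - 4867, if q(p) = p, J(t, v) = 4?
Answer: 54452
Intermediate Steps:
K(b, x) = -1 + x + b**2 (K(b, x) = -1 + (b*b + x) = -1 + (b**2 + x) = -1 + (x + b**2) = -1 + x + b**2)
q(K(6, J(-5, -4)))**3 - 4867 = (-1 + 4 + 6**2)**3 - 4867 = (-1 + 4 + 36)**3 - 4867 = 39**3 - 4867 = 59319 - 4867 = 54452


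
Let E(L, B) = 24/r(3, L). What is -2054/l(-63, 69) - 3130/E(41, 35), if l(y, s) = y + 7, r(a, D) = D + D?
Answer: -895229/84 ≈ -10657.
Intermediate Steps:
r(a, D) = 2*D
l(y, s) = 7 + y
E(L, B) = 12/L (E(L, B) = 24/((2*L)) = 24*(1/(2*L)) = 12/L)
-2054/l(-63, 69) - 3130/E(41, 35) = -2054/(7 - 63) - 3130/(12/41) = -2054/(-56) - 3130/(12*(1/41)) = -2054*(-1/56) - 3130/12/41 = 1027/28 - 3130*41/12 = 1027/28 - 64165/6 = -895229/84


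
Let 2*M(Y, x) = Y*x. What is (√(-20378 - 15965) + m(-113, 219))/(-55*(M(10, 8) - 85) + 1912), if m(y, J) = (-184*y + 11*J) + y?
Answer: 23088/4387 + I*√36343/4387 ≈ 5.2628 + 0.043455*I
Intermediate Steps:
M(Y, x) = Y*x/2 (M(Y, x) = (Y*x)/2 = Y*x/2)
m(y, J) = -183*y + 11*J
(√(-20378 - 15965) + m(-113, 219))/(-55*(M(10, 8) - 85) + 1912) = (√(-20378 - 15965) + (-183*(-113) + 11*219))/(-55*((½)*10*8 - 85) + 1912) = (√(-36343) + (20679 + 2409))/(-55*(40 - 85) + 1912) = (I*√36343 + 23088)/(-55*(-45) + 1912) = (23088 + I*√36343)/(2475 + 1912) = (23088 + I*√36343)/4387 = (23088 + I*√36343)*(1/4387) = 23088/4387 + I*√36343/4387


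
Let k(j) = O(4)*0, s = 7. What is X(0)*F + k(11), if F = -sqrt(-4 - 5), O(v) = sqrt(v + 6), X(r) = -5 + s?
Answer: -6*I ≈ -6.0*I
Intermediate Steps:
X(r) = 2 (X(r) = -5 + 7 = 2)
O(v) = sqrt(6 + v)
F = -3*I (F = -sqrt(-9) = -3*I ≈ -3.0*I)
k(j) = 0 (k(j) = sqrt(6 + 4)*0 = sqrt(10)*0 = 0)
X(0)*F + k(11) = 2*(-3*I) + 0 = -6*I + 0 = -6*I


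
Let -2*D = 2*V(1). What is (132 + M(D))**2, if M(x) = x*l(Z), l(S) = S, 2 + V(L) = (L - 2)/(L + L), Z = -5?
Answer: 57121/4 ≈ 14280.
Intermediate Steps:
V(L) = -2 + (-2 + L)/(2*L) (V(L) = -2 + (L - 2)/(L + L) = -2 + (-2 + L)/((2*L)) = -2 + (-2 + L)*(1/(2*L)) = -2 + (-2 + L)/(2*L))
D = 5/2 (D = -(-3/2 - 1/1) = -(-3/2 - 1*1) = -(-3/2 - 1) = -(-5)/2 = -1/2*(-5) = 5/2 ≈ 2.5000)
M(x) = -5*x (M(x) = x*(-5) = -5*x)
(132 + M(D))**2 = (132 - 5*5/2)**2 = (132 - 25/2)**2 = (239/2)**2 = 57121/4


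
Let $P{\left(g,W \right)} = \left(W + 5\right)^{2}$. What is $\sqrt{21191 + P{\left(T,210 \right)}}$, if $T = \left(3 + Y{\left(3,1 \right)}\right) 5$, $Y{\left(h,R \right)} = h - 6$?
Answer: $106 \sqrt{6} \approx 259.65$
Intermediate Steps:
$Y{\left(h,R \right)} = -6 + h$ ($Y{\left(h,R \right)} = h - 6 = -6 + h$)
$T = 0$ ($T = \left(3 + \left(-6 + 3\right)\right) 5 = \left(3 - 3\right) 5 = 0 \cdot 5 = 0$)
$P{\left(g,W \right)} = \left(5 + W\right)^{2}$
$\sqrt{21191 + P{\left(T,210 \right)}} = \sqrt{21191 + \left(5 + 210\right)^{2}} = \sqrt{21191 + 215^{2}} = \sqrt{21191 + 46225} = \sqrt{67416} = 106 \sqrt{6}$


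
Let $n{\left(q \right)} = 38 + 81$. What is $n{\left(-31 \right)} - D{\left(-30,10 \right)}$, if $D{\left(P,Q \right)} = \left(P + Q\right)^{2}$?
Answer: $-281$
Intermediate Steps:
$n{\left(q \right)} = 119$
$n{\left(-31 \right)} - D{\left(-30,10 \right)} = 119 - \left(-30 + 10\right)^{2} = 119 - \left(-20\right)^{2} = 119 - 400 = -281$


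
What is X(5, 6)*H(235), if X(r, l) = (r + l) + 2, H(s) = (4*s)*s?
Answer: 2871700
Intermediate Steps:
H(s) = 4*s²
X(r, l) = 2 + l + r (X(r, l) = (l + r) + 2 = 2 + l + r)
X(5, 6)*H(235) = (2 + 6 + 5)*(4*235²) = 13*(4*55225) = 13*220900 = 2871700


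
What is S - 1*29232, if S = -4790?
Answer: -34022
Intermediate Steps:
S - 1*29232 = -4790 - 1*29232 = -4790 - 29232 = -34022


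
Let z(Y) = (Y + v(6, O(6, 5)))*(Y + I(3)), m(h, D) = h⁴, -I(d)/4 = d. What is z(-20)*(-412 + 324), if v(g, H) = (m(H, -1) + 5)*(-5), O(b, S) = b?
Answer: -18374400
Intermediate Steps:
I(d) = -4*d
v(g, H) = -25 - 5*H⁴ (v(g, H) = (H⁴ + 5)*(-5) = (5 + H⁴)*(-5) = -25 - 5*H⁴)
z(Y) = (-6505 + Y)*(-12 + Y) (z(Y) = (Y + (-25 - 5*6⁴))*(Y - 4*3) = (Y + (-25 - 5*1296))*(Y - 12) = (Y + (-25 - 6480))*(-12 + Y) = (Y - 6505)*(-12 + Y) = (-6505 + Y)*(-12 + Y))
z(-20)*(-412 + 324) = (78060 + (-20)² - 6517*(-20))*(-412 + 324) = (78060 + 400 + 130340)*(-88) = 208800*(-88) = -18374400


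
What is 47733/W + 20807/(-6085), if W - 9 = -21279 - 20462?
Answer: -1158773029/253939220 ≈ -4.5632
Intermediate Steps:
W = -41732 (W = 9 + (-21279 - 20462) = 9 - 41741 = -41732)
47733/W + 20807/(-6085) = 47733/(-41732) + 20807/(-6085) = 47733*(-1/41732) + 20807*(-1/6085) = -47733/41732 - 20807/6085 = -1158773029/253939220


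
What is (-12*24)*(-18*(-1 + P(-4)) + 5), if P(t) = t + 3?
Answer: -11808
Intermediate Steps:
P(t) = 3 + t
(-12*24)*(-18*(-1 + P(-4)) + 5) = (-12*24)*(-18*(-1 + (3 - 4)) + 5) = -288*(-18*(-1 - 1) + 5) = -288*(-18*(-2) + 5) = -288*(-3*(-12) + 5) = -288*(36 + 5) = -288*41 = -11808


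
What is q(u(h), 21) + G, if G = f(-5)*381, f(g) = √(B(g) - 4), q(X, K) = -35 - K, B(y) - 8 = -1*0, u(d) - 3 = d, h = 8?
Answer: 706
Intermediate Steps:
u(d) = 3 + d
B(y) = 8 (B(y) = 8 - 1*0 = 8 + 0 = 8)
f(g) = 2 (f(g) = √(8 - 4) = √4 = 2)
G = 762 (G = 2*381 = 762)
q(u(h), 21) + G = (-35 - 1*21) + 762 = (-35 - 21) + 762 = -56 + 762 = 706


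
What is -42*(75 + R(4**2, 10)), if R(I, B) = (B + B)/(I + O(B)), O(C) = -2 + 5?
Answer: -60690/19 ≈ -3194.2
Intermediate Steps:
O(C) = 3
R(I, B) = 2*B/(3 + I) (R(I, B) = (B + B)/(I + 3) = (2*B)/(3 + I) = 2*B/(3 + I))
-42*(75 + R(4**2, 10)) = -42*(75 + 2*10/(3 + 4**2)) = -42*(75 + 2*10/(3 + 16)) = -42*(75 + 2*10/19) = -42*(75 + 2*10*(1/19)) = -42*(75 + 20/19) = -42*1445/19 = -60690/19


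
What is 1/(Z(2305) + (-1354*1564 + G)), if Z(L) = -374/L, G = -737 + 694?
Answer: -2305/4881296569 ≈ -4.7221e-7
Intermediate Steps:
G = -43
1/(Z(2305) + (-1354*1564 + G)) = 1/(-374/2305 + (-1354*1564 - 43)) = 1/(-374*1/2305 + (-2117656 - 43)) = 1/(-374/2305 - 2117699) = 1/(-4881296569/2305) = -2305/4881296569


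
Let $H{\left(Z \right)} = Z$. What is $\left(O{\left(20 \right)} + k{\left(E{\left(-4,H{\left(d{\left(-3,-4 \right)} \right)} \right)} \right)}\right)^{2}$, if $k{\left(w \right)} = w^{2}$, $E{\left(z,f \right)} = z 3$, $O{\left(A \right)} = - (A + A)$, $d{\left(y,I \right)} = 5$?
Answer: $10816$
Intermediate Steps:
$O{\left(A \right)} = - 2 A$
$E{\left(z,f \right)} = 3 z$
$\left(O{\left(20 \right)} + k{\left(E{\left(-4,H{\left(d{\left(-3,-4 \right)} \right)} \right)} \right)}\right)^{2} = \left(\left(-2\right) 20 + \left(3 \left(-4\right)\right)^{2}\right)^{2} = \left(-40 + \left(-12\right)^{2}\right)^{2} = \left(-40 + 144\right)^{2} = 104^{2} = 10816$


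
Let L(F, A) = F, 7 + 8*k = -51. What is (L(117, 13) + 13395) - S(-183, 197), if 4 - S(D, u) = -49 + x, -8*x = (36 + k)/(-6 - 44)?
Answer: 4306903/320 ≈ 13459.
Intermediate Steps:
k = -29/4 (k = -7/8 + (1/8)*(-51) = -7/8 - 51/8 = -29/4 ≈ -7.2500)
x = 23/320 (x = -(36 - 29/4)/(8*(-6 - 44)) = -115/(32*(-50)) = -115*(-1)/(32*50) = -1/8*(-23/40) = 23/320 ≈ 0.071875)
S(D, u) = 16937/320 (S(D, u) = 4 - (-49 + 23/320) = 4 - 1*(-15657/320) = 4 + 15657/320 = 16937/320)
(L(117, 13) + 13395) - S(-183, 197) = (117 + 13395) - 1*16937/320 = 13512 - 16937/320 = 4306903/320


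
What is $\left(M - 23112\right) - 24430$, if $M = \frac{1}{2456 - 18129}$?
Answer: $- \frac{745125767}{15673} \approx -47542.0$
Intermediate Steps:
$M = - \frac{1}{15673}$ ($M = \frac{1}{-15673} = - \frac{1}{15673} \approx -6.3804 \cdot 10^{-5}$)
$\left(M - 23112\right) - 24430 = \left(- \frac{1}{15673} - 23112\right) - 24430 = - \frac{362234377}{15673} - 24430 = - \frac{745125767}{15673}$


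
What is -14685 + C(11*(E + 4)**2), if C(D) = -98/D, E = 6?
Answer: -8076799/550 ≈ -14685.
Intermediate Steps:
-14685 + C(11*(E + 4)**2) = -14685 - 98*1/(11*(6 + 4)**2) = -14685 - 98/(11*10**2) = -14685 - 98/(11*100) = -14685 - 98/1100 = -14685 - 98*1/1100 = -14685 - 49/550 = -8076799/550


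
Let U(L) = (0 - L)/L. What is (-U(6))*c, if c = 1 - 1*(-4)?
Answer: 5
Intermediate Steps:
c = 5 (c = 1 + 4 = 5)
U(L) = -1 (U(L) = (-L)/L = -1)
(-U(6))*c = -1*(-1)*5 = 1*5 = 5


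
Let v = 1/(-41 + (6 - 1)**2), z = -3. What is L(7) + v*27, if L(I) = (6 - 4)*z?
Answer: -123/16 ≈ -7.6875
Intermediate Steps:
L(I) = -6 (L(I) = (6 - 4)*(-3) = 2*(-3) = -6)
v = -1/16 (v = 1/(-41 + 5**2) = 1/(-41 + 25) = 1/(-16) = -1/16 ≈ -0.062500)
L(7) + v*27 = -6 - 1/16*27 = -6 - 27/16 = -123/16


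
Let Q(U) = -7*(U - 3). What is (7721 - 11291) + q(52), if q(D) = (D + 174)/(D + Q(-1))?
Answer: -142687/40 ≈ -3567.2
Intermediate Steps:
Q(U) = 21 - 7*U (Q(U) = -7*(-3 + U) = 21 - 7*U)
q(D) = (174 + D)/(28 + D) (q(D) = (D + 174)/(D + (21 - 7*(-1))) = (174 + D)/(D + (21 + 7)) = (174 + D)/(D + 28) = (174 + D)/(28 + D))
(7721 - 11291) + q(52) = (7721 - 11291) + (174 + 52)/(28 + 52) = -3570 + 226/80 = -3570 + (1/80)*226 = -3570 + 113/40 = -142687/40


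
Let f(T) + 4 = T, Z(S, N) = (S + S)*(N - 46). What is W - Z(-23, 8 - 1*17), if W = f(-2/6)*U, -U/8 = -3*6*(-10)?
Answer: 3710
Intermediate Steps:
Z(S, N) = 2*S*(-46 + N) (Z(S, N) = (2*S)*(-46 + N) = 2*S*(-46 + N))
f(T) = -4 + T
U = -1440 (U = -8*(-3*6)*(-10) = -(-144)*(-10) = -8*180 = -1440)
W = 6240 (W = (-4 - 2/6)*(-1440) = (-4 - 2*⅙)*(-1440) = (-4 - ⅓)*(-1440) = -13/3*(-1440) = 6240)
W - Z(-23, 8 - 1*17) = 6240 - 2*(-23)*(-46 + (8 - 1*17)) = 6240 - 2*(-23)*(-46 + (8 - 17)) = 6240 - 2*(-23)*(-46 - 9) = 6240 - 2*(-23)*(-55) = 6240 - 1*2530 = 6240 - 2530 = 3710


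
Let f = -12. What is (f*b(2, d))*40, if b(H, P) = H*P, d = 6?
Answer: -5760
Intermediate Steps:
(f*b(2, d))*40 = -24*6*40 = -12*12*40 = -144*40 = -5760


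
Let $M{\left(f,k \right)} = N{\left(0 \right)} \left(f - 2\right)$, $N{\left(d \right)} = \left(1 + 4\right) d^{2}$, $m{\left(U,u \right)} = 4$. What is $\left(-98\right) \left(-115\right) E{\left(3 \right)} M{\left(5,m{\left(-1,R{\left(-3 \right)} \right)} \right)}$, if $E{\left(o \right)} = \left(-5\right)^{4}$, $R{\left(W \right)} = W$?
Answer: $0$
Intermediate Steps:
$E{\left(o \right)} = 625$
$N{\left(d \right)} = 5 d^{2}$
$M{\left(f,k \right)} = 0$ ($M{\left(f,k \right)} = 5 \cdot 0^{2} \left(f - 2\right) = 5 \cdot 0 \left(f - 2\right) = 0 \left(-2 + f\right) = 0$)
$\left(-98\right) \left(-115\right) E{\left(3 \right)} M{\left(5,m{\left(-1,R{\left(-3 \right)} \right)} \right)} = \left(-98\right) \left(-115\right) 625 \cdot 0 = 11270 \cdot 0 = 0$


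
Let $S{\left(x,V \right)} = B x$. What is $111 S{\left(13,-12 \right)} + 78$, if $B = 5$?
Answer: $7293$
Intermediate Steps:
$S{\left(x,V \right)} = 5 x$
$111 S{\left(13,-12 \right)} + 78 = 111 \cdot 5 \cdot 13 + 78 = 111 \cdot 65 + 78 = 7215 + 78 = 7293$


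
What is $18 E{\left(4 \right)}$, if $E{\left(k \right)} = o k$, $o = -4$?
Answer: $-288$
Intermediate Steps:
$E{\left(k \right)} = - 4 k$
$18 E{\left(4 \right)} = 18 \left(\left(-4\right) 4\right) = 18 \left(-16\right) = -288$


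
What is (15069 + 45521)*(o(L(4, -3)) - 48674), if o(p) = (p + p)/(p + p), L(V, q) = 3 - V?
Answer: -2949097070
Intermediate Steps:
o(p) = 1 (o(p) = (2*p)/((2*p)) = (2*p)*(1/(2*p)) = 1)
(15069 + 45521)*(o(L(4, -3)) - 48674) = (15069 + 45521)*(1 - 48674) = 60590*(-48673) = -2949097070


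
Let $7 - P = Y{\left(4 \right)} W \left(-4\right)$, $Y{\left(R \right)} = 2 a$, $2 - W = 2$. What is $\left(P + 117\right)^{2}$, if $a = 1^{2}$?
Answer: $15376$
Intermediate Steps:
$a = 1$
$W = 0$ ($W = 2 - 2 = 0$)
$Y{\left(R \right)} = 2$ ($Y{\left(R \right)} = 2 \cdot 1 = 2$)
$P = 7$ ($P = 7 - 2 \cdot 0 \left(-4\right) = 7 - 0 \left(-4\right) = 7 - 0 = 7 + 0 = 7$)
$\left(P + 117\right)^{2} = \left(7 + 117\right)^{2} = 124^{2} = 15376$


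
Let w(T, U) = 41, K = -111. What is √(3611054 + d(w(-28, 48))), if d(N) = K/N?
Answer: √6070177223/41 ≈ 1900.3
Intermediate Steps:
d(N) = -111/N
√(3611054 + d(w(-28, 48))) = √(3611054 - 111/41) = √(148053103/41) = √6070177223/41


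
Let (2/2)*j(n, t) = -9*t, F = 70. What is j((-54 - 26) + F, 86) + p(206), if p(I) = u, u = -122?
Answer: -896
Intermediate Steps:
p(I) = -122
j(n, t) = -9*t
j((-54 - 26) + F, 86) + p(206) = -9*86 - 122 = -774 - 122 = -896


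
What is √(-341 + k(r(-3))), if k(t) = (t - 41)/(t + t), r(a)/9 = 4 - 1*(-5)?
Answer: I*√27601/9 ≈ 18.46*I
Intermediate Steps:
r(a) = 81 (r(a) = 9*(4 - 1*(-5)) = 9*(4 + 5) = 9*9 = 81)
k(t) = (-41 + t)/(2*t) (k(t) = (-41 + t)/((2*t)) = (-41 + t)*(1/(2*t)) = (-41 + t)/(2*t))
√(-341 + k(r(-3))) = √(-341 + (½)*(-41 + 81)/81) = √(-341 + (½)*(1/81)*40) = √(-341 + 20/81) = √(-27601/81) = I*√27601/9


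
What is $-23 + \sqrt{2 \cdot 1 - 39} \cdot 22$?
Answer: $-23 + 22 i \sqrt{37} \approx -23.0 + 133.82 i$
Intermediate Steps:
$-23 + \sqrt{2 \cdot 1 - 39} \cdot 22 = -23 + \sqrt{2 - 39} \cdot 22 = -23 + \sqrt{-37} \cdot 22 = -23 + i \sqrt{37} \cdot 22 = -23 + 22 i \sqrt{37}$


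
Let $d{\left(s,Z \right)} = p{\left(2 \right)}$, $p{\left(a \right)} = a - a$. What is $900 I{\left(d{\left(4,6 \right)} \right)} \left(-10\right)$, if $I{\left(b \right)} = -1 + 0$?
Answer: $9000$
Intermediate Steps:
$p{\left(a \right)} = 0$
$d{\left(s,Z \right)} = 0$
$I{\left(b \right)} = -1$
$900 I{\left(d{\left(4,6 \right)} \right)} \left(-10\right) = 900 \left(\left(-1\right) \left(-10\right)\right) = 900 \cdot 10 = 9000$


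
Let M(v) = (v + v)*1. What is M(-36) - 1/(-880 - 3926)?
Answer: -346031/4806 ≈ -72.000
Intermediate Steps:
M(v) = 2*v (M(v) = (2*v)*1 = 2*v)
M(-36) - 1/(-880 - 3926) = 2*(-36) - 1/(-880 - 3926) = -72 - 1/(-4806) = -72 - 1*(-1/4806) = -72 + 1/4806 = -346031/4806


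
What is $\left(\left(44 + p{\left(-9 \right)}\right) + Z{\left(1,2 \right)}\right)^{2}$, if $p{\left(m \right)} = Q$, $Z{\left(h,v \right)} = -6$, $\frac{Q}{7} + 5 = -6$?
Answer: $1521$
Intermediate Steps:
$Q = -77$ ($Q = -35 + 7 \left(-6\right) = -35 - 42 = -77$)
$p{\left(m \right)} = -77$
$\left(\left(44 + p{\left(-9 \right)}\right) + Z{\left(1,2 \right)}\right)^{2} = \left(\left(44 - 77\right) - 6\right)^{2} = \left(-33 - 6\right)^{2} = \left(-39\right)^{2} = 1521$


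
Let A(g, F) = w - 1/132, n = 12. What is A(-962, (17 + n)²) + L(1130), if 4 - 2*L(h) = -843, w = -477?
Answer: -7063/132 ≈ -53.508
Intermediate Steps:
A(g, F) = -62965/132 (A(g, F) = -477 - 1/132 = -62965/132)
L(h) = 847/2 (L(h) = 2 - ½*(-843) = 2 + 843/2 = 847/2)
A(-962, (17 + n)²) + L(1130) = -62965/132 + 847/2 = -7063/132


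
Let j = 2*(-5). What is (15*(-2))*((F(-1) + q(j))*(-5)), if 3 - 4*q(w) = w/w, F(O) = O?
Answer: -75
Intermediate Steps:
j = -10
q(w) = 1/2 (q(w) = 3/4 - w/(4*w) = 3/4 - 1/4*1 = 3/4 - 1/4 = 1/2)
(15*(-2))*((F(-1) + q(j))*(-5)) = (15*(-2))*((-1 + 1/2)*(-5)) = -(-15)*(-5) = -30*5/2 = -75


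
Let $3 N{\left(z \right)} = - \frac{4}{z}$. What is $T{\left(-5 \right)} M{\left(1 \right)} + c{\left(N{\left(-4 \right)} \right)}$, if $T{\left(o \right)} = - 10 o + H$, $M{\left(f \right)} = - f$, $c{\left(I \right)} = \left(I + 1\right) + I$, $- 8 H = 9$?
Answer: $- \frac{1133}{24} \approx -47.208$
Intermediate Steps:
$N{\left(z \right)} = - \frac{4}{3 z}$ ($N{\left(z \right)} = \frac{\left(-4\right) \frac{1}{z}}{3} = - \frac{4}{3 z}$)
$H = - \frac{9}{8}$ ($H = \left(- \frac{1}{8}\right) 9 = - \frac{9}{8} \approx -1.125$)
$c{\left(I \right)} = 1 + 2 I$ ($c{\left(I \right)} = \left(1 + I\right) + I = 1 + 2 I$)
$T{\left(o \right)} = - \frac{9}{8} - 10 o$ ($T{\left(o \right)} = - 10 o - \frac{9}{8} = - \frac{9}{8} - 10 o$)
$T{\left(-5 \right)} M{\left(1 \right)} + c{\left(N{\left(-4 \right)} \right)} = \left(- \frac{9}{8} - -50\right) \left(\left(-1\right) 1\right) + \left(1 + 2 \left(- \frac{4}{3 \left(-4\right)}\right)\right) = \left(- \frac{9}{8} + 50\right) \left(-1\right) + \left(1 + 2 \left(\left(- \frac{4}{3}\right) \left(- \frac{1}{4}\right)\right)\right) = \frac{391}{8} \left(-1\right) + \left(1 + 2 \cdot \frac{1}{3}\right) = - \frac{391}{8} + \left(1 + \frac{2}{3}\right) = - \frac{391}{8} + \frac{5}{3} = - \frac{1133}{24}$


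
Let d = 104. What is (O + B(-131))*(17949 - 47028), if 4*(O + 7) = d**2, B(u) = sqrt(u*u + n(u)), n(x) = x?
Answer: -78426063 - 29079*sqrt(17030) ≈ -8.2221e+7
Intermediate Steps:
B(u) = sqrt(u + u**2) (B(u) = sqrt(u*u + u) = sqrt(u**2 + u) = sqrt(u + u**2))
O = 2697 (O = -7 + (1/4)*104**2 = -7 + (1/4)*10816 = -7 + 2704 = 2697)
(O + B(-131))*(17949 - 47028) = (2697 + sqrt(-131*(1 - 131)))*(17949 - 47028) = (2697 + sqrt(-131*(-130)))*(-29079) = (2697 + sqrt(17030))*(-29079) = -78426063 - 29079*sqrt(17030)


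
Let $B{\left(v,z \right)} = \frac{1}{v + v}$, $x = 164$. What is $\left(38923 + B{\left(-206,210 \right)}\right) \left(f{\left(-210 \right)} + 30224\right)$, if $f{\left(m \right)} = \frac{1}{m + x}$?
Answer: $\frac{22295281241325}{18952} \approx 1.1764 \cdot 10^{9}$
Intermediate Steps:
$B{\left(v,z \right)} = \frac{1}{2 v}$
$f{\left(m \right)} = \frac{1}{164 + m}$ ($f{\left(m \right)} = \frac{1}{m + 164} = \frac{1}{164 + m}$)
$\left(38923 + B{\left(-206,210 \right)}\right) \left(f{\left(-210 \right)} + 30224\right) = \left(38923 + \frac{1}{2 \left(-206\right)}\right) \left(\frac{1}{164 - 210} + 30224\right) = \left(38923 + \frac{1}{2} \left(- \frac{1}{206}\right)\right) \left(\frac{1}{-46} + 30224\right) = \left(38923 - \frac{1}{412}\right) \left(- \frac{1}{46} + 30224\right) = \frac{16036275}{412} \cdot \frac{1390303}{46} = \frac{22295281241325}{18952}$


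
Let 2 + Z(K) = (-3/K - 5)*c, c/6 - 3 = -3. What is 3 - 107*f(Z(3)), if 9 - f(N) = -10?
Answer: -2030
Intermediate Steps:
c = 0 (c = 18 + 6*(-3) = 18 - 18 = 0)
Z(K) = -2 (Z(K) = -2 + (-3/K - 5)*0 = -2 + (-5 - 3/K)*0 = -2 + 0 = -2)
f(N) = 19 (f(N) = 9 - 1*(-10) = 9 + 10 = 19)
3 - 107*f(Z(3)) = 3 - 107*19 = 3 - 2033 = -2030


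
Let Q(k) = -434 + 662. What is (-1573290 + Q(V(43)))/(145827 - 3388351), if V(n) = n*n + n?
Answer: 786531/1621262 ≈ 0.48514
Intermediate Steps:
V(n) = n + n**2 (V(n) = n**2 + n = n + n**2)
Q(k) = 228
(-1573290 + Q(V(43)))/(145827 - 3388351) = (-1573290 + 228)/(145827 - 3388351) = -1573062/(-3242524) = -1573062*(-1/3242524) = 786531/1621262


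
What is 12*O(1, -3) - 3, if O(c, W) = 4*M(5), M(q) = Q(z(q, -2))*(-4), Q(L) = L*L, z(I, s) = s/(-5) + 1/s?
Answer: -123/25 ≈ -4.9200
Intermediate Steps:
z(I, s) = 1/s - s/5 (z(I, s) = s*(-1/5) + 1/s = -s/5 + 1/s = 1/s - s/5)
Q(L) = L**2
M(q) = -1/25 (M(q) = (1/(-2) - 1/5*(-2))**2*(-4) = (-1/2 + 2/5)**2*(-4) = (-1/10)**2*(-4) = (1/100)*(-4) = -1/25)
O(c, W) = -4/25 (O(c, W) = 4*(-1/25) = -4/25)
12*O(1, -3) - 3 = 12*(-4/25) - 3 = -48/25 - 3 = -123/25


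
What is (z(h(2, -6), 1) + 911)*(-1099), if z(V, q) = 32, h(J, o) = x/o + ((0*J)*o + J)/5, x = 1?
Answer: -1036357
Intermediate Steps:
h(J, o) = 1/o + J/5 (h(J, o) = 1/o + ((0*J)*o + J)/5 = 1/o + (0*o + J)*(1/5) = 1/o + (0 + J)*(1/5) = 1/o + J*(1/5) = 1/o + J/5)
(z(h(2, -6), 1) + 911)*(-1099) = (32 + 911)*(-1099) = 943*(-1099) = -1036357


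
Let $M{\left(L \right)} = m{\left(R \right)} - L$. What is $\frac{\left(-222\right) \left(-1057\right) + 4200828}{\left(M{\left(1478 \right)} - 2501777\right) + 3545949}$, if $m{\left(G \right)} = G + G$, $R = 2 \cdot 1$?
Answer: $\frac{739247}{173783} \approx 4.2539$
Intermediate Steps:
$R = 2$
$m{\left(G \right)} = 2 G$
$M{\left(L \right)} = 4 - L$ ($M{\left(L \right)} = 2 \cdot 2 - L = 4 - L$)
$\frac{\left(-222\right) \left(-1057\right) + 4200828}{\left(M{\left(1478 \right)} - 2501777\right) + 3545949} = \frac{\left(-222\right) \left(-1057\right) + 4200828}{\left(\left(4 - 1478\right) - 2501777\right) + 3545949} = \frac{234654 + 4200828}{\left(\left(4 - 1478\right) - 2501777\right) + 3545949} = \frac{4435482}{\left(-1474 - 2501777\right) + 3545949} = \frac{4435482}{-2503251 + 3545949} = \frac{4435482}{1042698} = 4435482 \cdot \frac{1}{1042698} = \frac{739247}{173783}$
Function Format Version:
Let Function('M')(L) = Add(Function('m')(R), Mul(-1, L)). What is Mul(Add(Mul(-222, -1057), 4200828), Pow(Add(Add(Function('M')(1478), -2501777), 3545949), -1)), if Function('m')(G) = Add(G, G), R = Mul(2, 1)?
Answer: Rational(739247, 173783) ≈ 4.2539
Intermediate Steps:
R = 2
Function('m')(G) = Mul(2, G)
Function('M')(L) = Add(4, Mul(-1, L)) (Function('M')(L) = Add(Mul(2, 2), Mul(-1, L)) = Add(4, Mul(-1, L)))
Mul(Add(Mul(-222, -1057), 4200828), Pow(Add(Add(Function('M')(1478), -2501777), 3545949), -1)) = Mul(Add(Mul(-222, -1057), 4200828), Pow(Add(Add(Add(4, Mul(-1, 1478)), -2501777), 3545949), -1)) = Mul(Add(234654, 4200828), Pow(Add(Add(Add(4, -1478), -2501777), 3545949), -1)) = Mul(4435482, Pow(Add(Add(-1474, -2501777), 3545949), -1)) = Mul(4435482, Pow(Add(-2503251, 3545949), -1)) = Mul(4435482, Pow(1042698, -1)) = Mul(4435482, Rational(1, 1042698)) = Rational(739247, 173783)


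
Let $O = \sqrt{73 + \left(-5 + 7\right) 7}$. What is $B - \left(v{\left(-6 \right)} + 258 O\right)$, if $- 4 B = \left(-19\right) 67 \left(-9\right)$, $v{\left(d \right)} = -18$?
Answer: $- \frac{11385}{4} - 258 \sqrt{87} \approx -5252.7$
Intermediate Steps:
$O = \sqrt{87}$ ($O = \sqrt{73 + 2 \cdot 7} = \sqrt{73 + 14} = \sqrt{87} \approx 9.3274$)
$B = - \frac{11457}{4}$ ($B = - \frac{\left(-19\right) 67 \left(-9\right)}{4} = - \frac{\left(-1273\right) \left(-9\right)}{4} = \left(- \frac{1}{4}\right) 11457 = - \frac{11457}{4} \approx -2864.3$)
$B - \left(v{\left(-6 \right)} + 258 O\right) = - \frac{11457}{4} - \left(-18 + 258 \sqrt{87}\right) = - \frac{11457}{4} + \left(18 - 258 \sqrt{87}\right) = - \frac{11385}{4} - 258 \sqrt{87}$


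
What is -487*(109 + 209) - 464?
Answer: -155330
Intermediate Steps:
-487*(109 + 209) - 464 = -487*318 - 464 = -154866 - 464 = -155330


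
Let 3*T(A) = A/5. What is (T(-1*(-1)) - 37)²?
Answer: 306916/225 ≈ 1364.1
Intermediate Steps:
T(A) = A/15 (T(A) = (A/5)/3 = A/15)
(T(-1*(-1)) - 37)² = ((-1*(-1))/15 - 37)² = ((1/15)*1 - 37)² = (1/15 - 37)² = (-554/15)² = 306916/225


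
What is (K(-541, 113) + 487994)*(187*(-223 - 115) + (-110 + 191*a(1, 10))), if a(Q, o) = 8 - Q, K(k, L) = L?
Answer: -30252383753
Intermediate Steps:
(K(-541, 113) + 487994)*(187*(-223 - 115) + (-110 + 191*a(1, 10))) = (113 + 487994)*(187*(-223 - 115) + (-110 + 191*(8 - 1*1))) = 488107*(187*(-338) + (-110 + 191*(8 - 1))) = 488107*(-63206 + (-110 + 191*7)) = 488107*(-63206 + (-110 + 1337)) = 488107*(-63206 + 1227) = 488107*(-61979) = -30252383753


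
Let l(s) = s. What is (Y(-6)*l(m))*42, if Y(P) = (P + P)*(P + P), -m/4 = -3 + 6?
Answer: -72576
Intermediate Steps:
m = -12 (m = -4*(-3 + 6) = -4*3 = -12)
Y(P) = 4*P² (Y(P) = (2*P)*(2*P) = 4*P²)
(Y(-6)*l(m))*42 = ((4*(-6)²)*(-12))*42 = ((4*36)*(-12))*42 = (144*(-12))*42 = -1728*42 = -72576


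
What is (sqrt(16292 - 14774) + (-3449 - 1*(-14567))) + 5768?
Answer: 16886 + sqrt(1518) ≈ 16925.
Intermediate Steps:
(sqrt(16292 - 14774) + (-3449 - 1*(-14567))) + 5768 = (sqrt(1518) + (-3449 + 14567)) + 5768 = (sqrt(1518) + 11118) + 5768 = (11118 + sqrt(1518)) + 5768 = 16886 + sqrt(1518)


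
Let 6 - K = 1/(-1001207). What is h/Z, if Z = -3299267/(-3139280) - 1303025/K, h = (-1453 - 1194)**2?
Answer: -132133559918553509360/4095477808810063119 ≈ -32.263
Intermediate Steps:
h = 7006609 (h = (-2647)**2 = 7006609)
K = 6007243/1001207 (K = 6 - 1/(-1001207) = 6 - 1*(-1/1001207) = 6 + 1/1001207 = 6007243/1001207 ≈ 6.0000)
Z = -4095477808810063119/18858417805040 (Z = -3299267/(-3139280) - 1303025/6007243/1001207 = -3299267*(-1/3139280) - 1303025*1001207/6007243 = 3299267/3139280 - 1304597751175/6007243 = -4095477808810063119/18858417805040 ≈ -2.1717e+5)
h/Z = 7006609/(-4095477808810063119/18858417805040) = 7006609*(-18858417805040/4095477808810063119) = -132133559918553509360/4095477808810063119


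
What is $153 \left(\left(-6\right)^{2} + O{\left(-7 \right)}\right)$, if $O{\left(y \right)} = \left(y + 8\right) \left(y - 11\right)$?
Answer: $2754$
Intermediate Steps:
$O{\left(y \right)} = \left(-11 + y\right) \left(8 + y\right)$ ($O{\left(y \right)} = \left(8 + y\right) \left(-11 + y\right) = \left(-11 + y\right) \left(8 + y\right)$)
$153 \left(\left(-6\right)^{2} + O{\left(-7 \right)}\right) = 153 \left(\left(-6\right)^{2} - \left(67 - 49\right)\right) = 153 \left(36 + \left(-88 + 49 + 21\right)\right) = 153 \left(36 - 18\right) = 153 \cdot 18 = 2754$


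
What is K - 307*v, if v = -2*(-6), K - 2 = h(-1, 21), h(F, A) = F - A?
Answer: -3704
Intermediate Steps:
K = -20 (K = 2 + (-1 - 1*21) = 2 + (-1 - 21) = 2 - 22 = -20)
v = 12
K - 307*v = -20 - 307*12 = -20 - 3684 = -3704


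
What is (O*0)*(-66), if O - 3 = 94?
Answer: 0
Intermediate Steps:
O = 97 (O = 3 + 94 = 97)
(O*0)*(-66) = (97*0)*(-66) = 0*(-66) = 0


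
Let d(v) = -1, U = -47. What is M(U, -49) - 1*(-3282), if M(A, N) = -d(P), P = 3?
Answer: 3283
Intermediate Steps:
M(A, N) = 1 (M(A, N) = -1*(-1) = 1)
M(U, -49) - 1*(-3282) = 1 - 1*(-3282) = 1 + 3282 = 3283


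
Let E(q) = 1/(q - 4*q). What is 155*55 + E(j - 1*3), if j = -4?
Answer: 179026/21 ≈ 8525.0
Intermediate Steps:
E(q) = -1/(3*q) (E(q) = 1/(-3*q) = -1/(3*q))
155*55 + E(j - 1*3) = 155*55 - 1/(3*(-4 - 1*3)) = 8525 - 1/(3*(-4 - 3)) = 8525 - ⅓/(-7) = 8525 - ⅓*(-⅐) = 8525 + 1/21 = 179026/21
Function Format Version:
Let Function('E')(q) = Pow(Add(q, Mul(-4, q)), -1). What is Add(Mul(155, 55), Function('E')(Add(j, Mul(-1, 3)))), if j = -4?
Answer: Rational(179026, 21) ≈ 8525.0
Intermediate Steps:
Function('E')(q) = Mul(Rational(-1, 3), Pow(q, -1)) (Function('E')(q) = Pow(Mul(-3, q), -1) = Mul(Rational(-1, 3), Pow(q, -1)))
Add(Mul(155, 55), Function('E')(Add(j, Mul(-1, 3)))) = Add(Mul(155, 55), Mul(Rational(-1, 3), Pow(Add(-4, Mul(-1, 3)), -1))) = Add(8525, Mul(Rational(-1, 3), Pow(Add(-4, -3), -1))) = Add(8525, Mul(Rational(-1, 3), Pow(-7, -1))) = Add(8525, Mul(Rational(-1, 3), Rational(-1, 7))) = Add(8525, Rational(1, 21)) = Rational(179026, 21)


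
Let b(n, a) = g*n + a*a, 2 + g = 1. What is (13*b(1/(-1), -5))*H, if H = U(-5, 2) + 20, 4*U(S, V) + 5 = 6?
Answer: 13689/2 ≈ 6844.5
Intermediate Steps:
g = -1 (g = -2 + 1 = -1)
U(S, V) = ¼ (U(S, V) = -5/4 + (¼)*6 = -5/4 + 3/2 = ¼)
b(n, a) = a² - n (b(n, a) = -n + a*a = -n + a² = a² - n)
H = 81/4 (H = ¼ + 20 = 81/4 ≈ 20.250)
(13*b(1/(-1), -5))*H = (13*((-5)² - 1/(-1)))*(81/4) = (13*(25 - 1*(-1)))*(81/4) = (13*(25 + 1))*(81/4) = (13*26)*(81/4) = 338*(81/4) = 13689/2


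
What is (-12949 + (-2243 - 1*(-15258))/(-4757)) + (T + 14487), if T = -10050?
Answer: -40504599/4757 ≈ -8514.7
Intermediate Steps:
(-12949 + (-2243 - 1*(-15258))/(-4757)) + (T + 14487) = (-12949 + (-2243 - 1*(-15258))/(-4757)) + (-10050 + 14487) = (-12949 + (-2243 + 15258)*(-1/4757)) + 4437 = (-12949 + 13015*(-1/4757)) + 4437 = (-12949 - 13015/4757) + 4437 = -61611408/4757 + 4437 = -40504599/4757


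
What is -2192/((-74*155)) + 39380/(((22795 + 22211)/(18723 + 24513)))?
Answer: 1627442246896/43018235 ≈ 37831.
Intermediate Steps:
-2192/((-74*155)) + 39380/(((22795 + 22211)/(18723 + 24513))) = -2192/(-11470) + 39380/((45006/43236)) = -2192*(-1/11470) + 39380/((45006*(1/43236))) = 1096/5735 + 39380/(7501/7206) = 1096/5735 + 39380*(7206/7501) = 1096/5735 + 283772280/7501 = 1627442246896/43018235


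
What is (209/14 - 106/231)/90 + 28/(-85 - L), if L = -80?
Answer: -32309/5940 ≈ -5.4392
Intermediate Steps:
(209/14 - 106/231)/90 + 28/(-85 - L) = (209/14 - 106/231)/90 + 28/(-85 - 1*(-80)) = (209*(1/14) - 106*1/231)*(1/90) + 28/(-85 + 80) = (209/14 - 106/231)*(1/90) + 28/(-5) = (955/66)*(1/90) + 28*(-⅕) = 191/1188 - 28/5 = -32309/5940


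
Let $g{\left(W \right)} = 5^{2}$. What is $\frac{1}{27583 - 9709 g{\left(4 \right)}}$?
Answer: $- \frac{1}{215142} \approx -4.6481 \cdot 10^{-6}$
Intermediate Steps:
$g{\left(W \right)} = 25$
$\frac{1}{27583 - 9709 g{\left(4 \right)}} = \frac{1}{27583 - 242725} = \frac{1}{-215142} = - \frac{1}{215142}$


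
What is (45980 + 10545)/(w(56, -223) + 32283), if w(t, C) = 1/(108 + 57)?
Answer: 9326625/5326696 ≈ 1.7509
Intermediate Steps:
w(t, C) = 1/165
(45980 + 10545)/(w(56, -223) + 32283) = (45980 + 10545)/(1/165 + 32283) = 56525/(5326696/165) = 56525*(165/5326696) = 9326625/5326696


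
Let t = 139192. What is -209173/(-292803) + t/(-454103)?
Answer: 54230251643/132962720709 ≈ 0.40786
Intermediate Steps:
-209173/(-292803) + t/(-454103) = -209173/(-292803) + 139192/(-454103) = -209173*(-1/292803) + 139192*(-1/454103) = 209173/292803 - 139192/454103 = 54230251643/132962720709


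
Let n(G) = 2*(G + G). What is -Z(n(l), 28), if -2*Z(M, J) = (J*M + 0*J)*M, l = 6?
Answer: 8064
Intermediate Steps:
n(G) = 4*G (n(G) = 2*(2*G) = 4*G)
Z(M, J) = -J*M**2/2 (Z(M, J) = -(J*M + 0*J)*M/2 = -(J*M + 0)*M/2 = -J*M*M/2 = -J*M**2/2)
-Z(n(l), 28) = -(-1)*28*(4*6)**2/2 = -(-1)*28*24**2/2 = -(-1)*28*576/2 = -1*(-8064) = 8064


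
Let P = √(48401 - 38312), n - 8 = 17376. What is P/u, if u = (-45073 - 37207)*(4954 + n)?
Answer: -√1121/612656880 ≈ -5.4649e-8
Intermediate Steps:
n = 17384 (n = 8 + 17376 = 17384)
P = 3*√1121 (P = √10089 = 3*√1121 ≈ 100.44)
u = -1837970640 (u = (-45073 - 37207)*(4954 + 17384) = -82280*22338 = -1837970640)
P/u = (3*√1121)/(-1837970640) = (3*√1121)*(-1/1837970640) = -√1121/612656880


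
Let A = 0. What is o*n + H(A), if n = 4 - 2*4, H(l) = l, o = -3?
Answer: 12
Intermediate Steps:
n = -4 (n = 4 - 8 = -4)
o*n + H(A) = -3*(-4) + 0 = 12 + 0 = 12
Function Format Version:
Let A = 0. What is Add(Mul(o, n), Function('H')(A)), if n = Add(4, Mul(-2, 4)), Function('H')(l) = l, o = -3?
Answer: 12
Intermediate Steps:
n = -4 (n = Add(4, -8) = -4)
Add(Mul(o, n), Function('H')(A)) = Add(Mul(-3, -4), 0) = Add(12, 0) = 12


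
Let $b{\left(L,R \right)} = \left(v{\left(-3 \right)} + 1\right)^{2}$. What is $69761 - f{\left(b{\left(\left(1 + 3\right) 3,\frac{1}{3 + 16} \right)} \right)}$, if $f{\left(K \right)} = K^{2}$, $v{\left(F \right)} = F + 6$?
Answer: $69505$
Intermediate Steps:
$v{\left(F \right)} = 6 + F$
$b{\left(L,R \right)} = 16$ ($b{\left(L,R \right)} = \left(\left(6 - 3\right) + 1\right)^{2} = \left(3 + 1\right)^{2} = 4^{2} = 16$)
$69761 - f{\left(b{\left(\left(1 + 3\right) 3,\frac{1}{3 + 16} \right)} \right)} = 69761 - 16^{2} = 69761 - 256 = 69505$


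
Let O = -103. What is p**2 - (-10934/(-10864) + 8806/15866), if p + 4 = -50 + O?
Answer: 151729828791/6156008 ≈ 24647.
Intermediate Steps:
p = -157 (p = -4 + (-50 - 103) = -4 - 153 = -157)
p**2 - (-10934/(-10864) + 8806/15866) = (-157)**2 - (-10934/(-10864) + 8806/15866) = 24649 - (-10934*(-1/10864) + 8806*(1/15866)) = 24649 - (781/776 + 4403/7933) = 24649 - 1*9612401/6156008 = 24649 - 9612401/6156008 = 151729828791/6156008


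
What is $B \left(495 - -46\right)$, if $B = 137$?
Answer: $74117$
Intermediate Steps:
$B \left(495 - -46\right) = 137 \left(495 - -46\right) = 137 \left(495 + \left(-62 + 108\right)\right) = 137 \left(495 + 46\right) = 137 \cdot 541 = 74117$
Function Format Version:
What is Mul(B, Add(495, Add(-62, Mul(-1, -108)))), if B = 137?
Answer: 74117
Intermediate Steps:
Mul(B, Add(495, Add(-62, Mul(-1, -108)))) = Mul(137, Add(495, Add(-62, Mul(-1, -108)))) = Mul(137, Add(495, Add(-62, 108))) = Mul(137, Add(495, 46)) = Mul(137, 541) = 74117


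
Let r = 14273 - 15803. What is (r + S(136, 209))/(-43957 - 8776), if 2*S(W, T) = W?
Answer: 1462/52733 ≈ 0.027725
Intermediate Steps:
r = -1530
S(W, T) = W/2
(r + S(136, 209))/(-43957 - 8776) = (-1530 + (1/2)*136)/(-43957 - 8776) = (-1530 + 68)/(-52733) = -1462*(-1/52733) = 1462/52733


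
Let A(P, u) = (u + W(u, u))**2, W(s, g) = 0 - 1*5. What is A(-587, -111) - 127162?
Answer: -113706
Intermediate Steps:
W(s, g) = -5 (W(s, g) = 0 - 5 = -5)
A(P, u) = (-5 + u)**2 (A(P, u) = (u - 5)**2 = (-5 + u)**2)
A(-587, -111) - 127162 = (-5 - 111)**2 - 127162 = (-116)**2 - 127162 = 13456 - 127162 = -113706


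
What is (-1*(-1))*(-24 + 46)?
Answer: 22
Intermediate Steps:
(-1*(-1))*(-24 + 46) = 1*22 = 22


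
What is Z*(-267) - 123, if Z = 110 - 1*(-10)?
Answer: -32163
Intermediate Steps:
Z = 120 (Z = 110 + 10 = 120)
Z*(-267) - 123 = 120*(-267) - 123 = -32040 - 123 = -32163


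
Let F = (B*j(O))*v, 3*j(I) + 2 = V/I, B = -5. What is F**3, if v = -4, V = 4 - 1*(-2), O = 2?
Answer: 8000/27 ≈ 296.30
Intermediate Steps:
V = 6 (V = 4 + 2 = 6)
j(I) = -2/3 + 2/I (j(I) = -2/3 + (6/I)/3 = -2/3 + 2/I)
F = 20/3 (F = -5*(-2/3 + 2/2)*(-4) = -5*(-2/3 + 2*(1/2))*(-4) = -5*(-2/3 + 1)*(-4) = -5*1/3*(-4) = -5/3*(-4) = 20/3 ≈ 6.6667)
F**3 = (20/3)**3 = 8000/27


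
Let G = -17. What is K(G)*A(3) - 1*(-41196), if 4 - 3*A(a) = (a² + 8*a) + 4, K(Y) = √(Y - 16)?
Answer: 41196 - 11*I*√33 ≈ 41196.0 - 63.19*I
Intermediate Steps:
K(Y) = √(-16 + Y)
A(a) = -8*a/3 - a²/3 (A(a) = 4/3 - ((a² + 8*a) + 4)/3 = 4/3 - (4 + a² + 8*a)/3 = 4/3 + (-4/3 - 8*a/3 - a²/3) = -8*a/3 - a²/3)
K(G)*A(3) - 1*(-41196) = √(-16 - 17)*(-⅓*3*(8 + 3)) - 1*(-41196) = √(-33)*(-⅓*3*11) + 41196 = (I*√33)*(-11) + 41196 = -11*I*√33 + 41196 = 41196 - 11*I*√33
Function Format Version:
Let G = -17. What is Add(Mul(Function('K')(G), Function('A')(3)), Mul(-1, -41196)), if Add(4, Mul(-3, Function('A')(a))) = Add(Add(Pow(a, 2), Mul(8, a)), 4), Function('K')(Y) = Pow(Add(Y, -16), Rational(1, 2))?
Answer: Add(41196, Mul(-11, I, Pow(33, Rational(1, 2)))) ≈ Add(41196., Mul(-63.190, I))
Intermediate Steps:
Function('K')(Y) = Pow(Add(-16, Y), Rational(1, 2))
Function('A')(a) = Add(Mul(Rational(-8, 3), a), Mul(Rational(-1, 3), Pow(a, 2))) (Function('A')(a) = Add(Rational(4, 3), Mul(Rational(-1, 3), Add(Add(Pow(a, 2), Mul(8, a)), 4))) = Add(Rational(4, 3), Mul(Rational(-1, 3), Add(4, Pow(a, 2), Mul(8, a)))) = Add(Rational(4, 3), Add(Rational(-4, 3), Mul(Rational(-8, 3), a), Mul(Rational(-1, 3), Pow(a, 2)))) = Add(Mul(Rational(-8, 3), a), Mul(Rational(-1, 3), Pow(a, 2))))
Add(Mul(Function('K')(G), Function('A')(3)), Mul(-1, -41196)) = Add(Mul(Pow(Add(-16, -17), Rational(1, 2)), Mul(Rational(-1, 3), 3, Add(8, 3))), Mul(-1, -41196)) = Add(Mul(Pow(-33, Rational(1, 2)), Mul(Rational(-1, 3), 3, 11)), 41196) = Add(Mul(Mul(I, Pow(33, Rational(1, 2))), -11), 41196) = Add(Mul(-11, I, Pow(33, Rational(1, 2))), 41196) = Add(41196, Mul(-11, I, Pow(33, Rational(1, 2))))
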